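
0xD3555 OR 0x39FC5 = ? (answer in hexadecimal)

0xFBFD5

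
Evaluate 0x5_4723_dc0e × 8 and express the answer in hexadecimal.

Multiply each base-16 digit by 8, carrying:
  e×8 = 112 → write 0 carry 7
  0×8+7 = 7 → write 7
  c×8 = 96 → write 0 carry 6
  d×8+6 = 110 → write e carry 6
  3×8+6 = 30 → write e carry 1
  2×8+1 = 17 → write 1 carry 1
  7×8+1 = 57 → write 9 carry 3
  4×8+3 = 35 → write 3 carry 2
  5×8+2 = 42 → write a carry 2
  remaining carry: 2

0x2a391ee070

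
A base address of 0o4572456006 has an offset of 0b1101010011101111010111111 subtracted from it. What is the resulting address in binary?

0b100100010000000111110101000111

0o4572456006 = 0b100101111010100101110000000110 in binary.
Subtract column by column in base 2:
  0-1 → 1 (borrow)
  1-1-1 → 1 (borrow)
  1-1-1 → 1 (borrow)
  0-1-1 → 0 (borrow)
  0-1-1 → 0 (borrow)
  0-1-1 → 0 (borrow)
  0-0-1 → 1 (borrow)
  0-1-1 → 0 (borrow)
  0-0-1 → 1 (borrow)
  0-1-1 → 0 (borrow)
  1-1-1 → 1 (borrow)
  1-1-1 → 1 (borrow)
  1-1-1 → 1 (borrow)
  0-0-1 → 1 (borrow)
  1-1-1 → 1 (borrow)
  0-1-1 → 0 (borrow)
  0-1-1 → 0 (borrow)
  1-0-1 → 0
  0-0 → 0
  1-1 → 0
  0-0 → 0
  1-1 → 0
  1-0 → 1
  1-1 → 0
  1-1 → 0
  0-0 → 0
  1-0 → 1
  0-0 → 0
  0-0 → 0
  1-0 → 1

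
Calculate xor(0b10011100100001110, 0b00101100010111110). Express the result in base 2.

XOR bit by bit (1 where the bits differ):
  10011100100001110
^ 00101100010111110
= 10110000110110000

0b10110000110110000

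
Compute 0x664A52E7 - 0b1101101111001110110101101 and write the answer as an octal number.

0o14444532472

0x664A52E7 = 0o14622451347 in octal.
0b1101101111001110110101101 = 0o155716655 in octal.
Subtract column by column in base 8:
  7-5 → 2
  4-5 → 7 (borrow)
  3-6-1 → 4 (borrow)
  1-6-1 → 2 (borrow)
  5-1-1 → 3
  4-7 → 5 (borrow)
  2-5-1 → 4 (borrow)
  2-5-1 → 4 (borrow)
  6-1-1 → 4
  4-0 → 4
  1-0 → 1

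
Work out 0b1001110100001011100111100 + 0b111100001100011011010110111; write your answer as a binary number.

0b1000110000000100110111110011

Add column by column in base 2, right to left:
  0+1 = 1
  0+1 = 1
  1+1 = 0 carry 1
  1+0+1 = 0 carry 1
  1+1+1 = 1 carry 1
  1+1+1 = 1 carry 1
  0+0+1 = 1
  0+1 = 1
  1+0 = 1
  1+1 = 0 carry 1
  1+1+1 = 1 carry 1
  0+0+1 = 1
  1+1 = 0 carry 1
  0+1+1 = 0 carry 1
  0+0+1 = 1
  0+0 = 0
  0+0 = 0
  1+1 = 0 carry 1
  0+1+1 = 0 carry 1
  1+0+1 = 0 carry 1
  1+0+1 = 0 carry 1
  1+0+1 = 0 carry 1
  0+0+1 = 1
  0+1 = 1
  1+1 = 0 carry 1
  0+1+1 = 0 carry 1
  0+1+1 = 0 carry 1
  final carry 1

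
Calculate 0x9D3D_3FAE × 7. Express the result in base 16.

Multiply each base-16 digit by 7, carrying:
  E×7 = 98 → write 2 carry 6
  A×7+6 = 76 → write C carry 4
  F×7+4 = 109 → write D carry 6
  3×7+6 = 27 → write B carry 1
  D×7+1 = 92 → write C carry 5
  3×7+5 = 26 → write A carry 1
  D×7+1 = 92 → write C carry 5
  9×7+5 = 68 → write 4 carry 4
  remaining carry: 4

0x44CACBDC2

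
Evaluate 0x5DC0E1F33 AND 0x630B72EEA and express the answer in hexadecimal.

AND each hex digit independently (no carries):
  5&6=4, D&3=1, C&0=0, 0&B=0, E&7=6, 1&2=0, F&E=E, 3&E=2, 3&A=2

0x410060E22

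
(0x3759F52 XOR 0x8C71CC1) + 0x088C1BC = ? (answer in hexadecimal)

First 0x3759F52 XOR 0x8C71CC1 = 0xBB28393.
Add column by column in base 16, right to left:
  3+C = F
  9+B = 4 carry 1
  3+1+1 = 5
  8+C = 4 carry 1
  2+8+1 = B
  B+8 = 3 carry 1
  B+0+1 = C

0xC3B454F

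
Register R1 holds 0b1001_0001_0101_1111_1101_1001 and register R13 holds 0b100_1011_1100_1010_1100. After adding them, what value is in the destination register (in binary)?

0b100101100001110010000101

Add column by column in base 2, right to left:
  1+0 = 1
  0+0 = 0
  0+1 = 1
  1+1 = 0 carry 1
  1+0+1 = 0 carry 1
  0+1+1 = 0 carry 1
  1+0+1 = 0 carry 1
  1+1+1 = 1 carry 1
  1+0+1 = 0 carry 1
  1+0+1 = 0 carry 1
  1+1+1 = 1 carry 1
  1+1+1 = 1 carry 1
  1+1+1 = 1 carry 1
  0+1+1 = 0 carry 1
  1+0+1 = 0 carry 1
  0+1+1 = 0 carry 1
  1+0+1 = 0 carry 1
  0+0+1 = 1
  0+1 = 1
  0+0 = 0
  1+0 = 1
  0+0 = 0
  0+0 = 0
  1+0 = 1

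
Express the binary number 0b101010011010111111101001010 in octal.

0o523277512

Group the bits in threes: 101 010 011 010 111 111 101 001 010 → 523277512.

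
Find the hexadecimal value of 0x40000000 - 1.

The trailing 7 digits are 0, so subtracting 1 borrows through: they become F and the next digit up decrements.

0x3fffffff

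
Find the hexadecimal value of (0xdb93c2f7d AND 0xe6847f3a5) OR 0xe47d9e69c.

0xe6fdde7bd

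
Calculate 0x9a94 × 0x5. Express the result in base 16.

0x304e4

Multiply each base-16 digit by 5, carrying:
  4×5 = 20 → write 4 carry 1
  9×5+1 = 46 → write e carry 2
  a×5+2 = 52 → write 4 carry 3
  9×5+3 = 48 → write 0 carry 3
  remaining carry: 3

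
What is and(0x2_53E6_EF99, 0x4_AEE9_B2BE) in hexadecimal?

AND each hex digit independently (no carries):
  2&4=0, 5&A=0, 3&E=2, E&E=E, 6&9=0, E&B=A, F&2=2, 9&B=9, 9&E=8

0x002E0A298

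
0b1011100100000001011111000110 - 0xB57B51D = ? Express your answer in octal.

0o16061251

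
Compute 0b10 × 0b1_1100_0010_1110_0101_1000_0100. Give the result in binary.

0b11100001011100101100001000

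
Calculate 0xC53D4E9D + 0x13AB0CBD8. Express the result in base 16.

Add column by column in base 16, right to left:
  D+8 = 5 carry 1
  9+D+1 = 7 carry 1
  E+B+1 = A carry 1
  4+C+1 = 1 carry 1
  D+0+1 = E
  3+B = E
  5+A = F
  C+3 = F
  0+1 = 1

0x1FFEE1A75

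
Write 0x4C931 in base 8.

Expand each hex digit to 4 bits: 4=0100 C=1100 9=1001 3=0011 1=0001.
Group the bits in threes: 001 001 100 100 100 110 001 → 1144461.

0o1144461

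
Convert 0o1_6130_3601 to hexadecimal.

0x1C58781

Each octal digit is 3 bits: 1=001 6=110 1=001 3=011 0=000 3=011 6=110 0=000 1=001.
Group the bits into nibbles: 0001 1100 0101 1000 0111 1000 0001 → 1C58781.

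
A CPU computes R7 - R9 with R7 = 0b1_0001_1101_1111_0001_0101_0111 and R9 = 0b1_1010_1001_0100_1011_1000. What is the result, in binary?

0b1000000110101110010011111

Subtract column by column in base 2:
  1-0 → 1
  1-0 → 1
  1-0 → 1
  0-1 → 1 (borrow)
  1-1-1 → 1 (borrow)
  0-1-1 → 0 (borrow)
  1-0-1 → 0
  0-1 → 1 (borrow)
  1-0-1 → 0
  0-0 → 0
  0-1 → 1 (borrow)
  0-0-1 → 1 (borrow)
  1-1-1 → 1 (borrow)
  1-0-1 → 0
  1-0 → 1
  1-1 → 0
  1-0 → 1
  0-1 → 1 (borrow)
  1-0-1 → 0
  1-1 → 0
  1-1 → 0
  0-0 → 0
  0-0 → 0
  0-0 → 0
  1-0 → 1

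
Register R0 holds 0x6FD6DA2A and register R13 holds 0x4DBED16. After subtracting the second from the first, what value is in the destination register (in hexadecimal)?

Subtract column by column in base 16:
  A-6 → 4
  2-1 → 1
  A-D → D (borrow)
  D-E-1 → E (borrow)
  6-B-1 → A (borrow)
  D-D-1 → F (borrow)
  F-4-1 → A
  6-0 → 6

0x6AFAED14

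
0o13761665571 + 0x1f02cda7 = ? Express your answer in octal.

0x1f02cda7 = 0o3700546647 in octal.
Add column by column in base 8, right to left:
  1+7 = 0 carry 1
  7+4+1 = 4 carry 1
  5+6+1 = 4 carry 1
  5+6+1 = 4 carry 1
  6+4+1 = 3 carry 1
  6+5+1 = 4 carry 1
  1+0+1 = 2
  6+0 = 6
  7+7 = 6 carry 1
  3+3+1 = 7
  1+0 = 1

0o17662434440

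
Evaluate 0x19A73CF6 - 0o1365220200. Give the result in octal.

0o1564416166

0x19A73CF6 = 0o3151636366 in octal.
Subtract column by column in base 8:
  6-0 → 6
  6-0 → 6
  3-2 → 1
  6-0 → 6
  3-2 → 1
  6-2 → 4
  1-5 → 4 (borrow)
  5-6-1 → 6 (borrow)
  1-3-1 → 5 (borrow)
  3-1-1 → 1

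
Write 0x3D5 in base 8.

0o1725

Expand each hex digit to 4 bits: 3=0011 D=1101 5=0101.
Group the bits in threes: 001 111 010 101 → 1725.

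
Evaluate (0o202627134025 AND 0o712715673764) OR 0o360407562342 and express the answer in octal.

0o202627134025 AND 0o712715673764 = 0o202605030024.
Then OR with 0o360407562342.

0o362607572366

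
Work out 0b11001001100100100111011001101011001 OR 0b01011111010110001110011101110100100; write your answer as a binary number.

OR bit by bit (1 where either bit is 1):
  11001001100100100111011001101011001
| 01011111010110001110011101110100100
= 11011111110110101111011101111111101

0b11011111110110101111011101111111101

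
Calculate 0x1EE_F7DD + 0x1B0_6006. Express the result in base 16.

Add column by column in base 16, right to left:
  D+6 = 3 carry 1
  D+0+1 = E
  7+0 = 7
  F+6 = 5 carry 1
  E+0+1 = F
  E+B = 9 carry 1
  1+1+1 = 3

0x39F57E3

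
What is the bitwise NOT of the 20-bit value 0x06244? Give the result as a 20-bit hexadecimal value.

Each hex digit d becomes F−d:
  0→F, 6→9, 2→D, 4→B, 4→B

0xF9DBB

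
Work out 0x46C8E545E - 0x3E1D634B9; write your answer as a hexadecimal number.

Subtract column by column in base 16:
  E-9 → 5
  5-B → A (borrow)
  4-4-1 → F (borrow)
  5-3-1 → 1
  E-6 → 8
  8-D → B (borrow)
  C-1-1 → A
  6-E → 8 (borrow)
  4-3-1 → 0

0x8AB81FA5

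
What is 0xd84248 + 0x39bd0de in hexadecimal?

Add column by column in base 16, right to left:
  8+e = 6 carry 1
  4+d+1 = 2 carry 1
  2+0+1 = 3
  4+d = 1 carry 1
  8+b+1 = 4 carry 1
  d+9+1 = 7 carry 1
  0+3+1 = 4

0x4741326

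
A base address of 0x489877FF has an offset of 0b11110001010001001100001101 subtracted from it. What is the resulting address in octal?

0o10464662362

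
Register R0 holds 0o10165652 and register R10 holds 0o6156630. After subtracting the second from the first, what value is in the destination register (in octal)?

0o2007022

Subtract column by column in base 8:
  2-0 → 2
  5-3 → 2
  6-6 → 0
  5-6 → 7 (borrow)
  6-5-1 → 0
  1-1 → 0
  0-6 → 2 (borrow)
  1-0-1 → 0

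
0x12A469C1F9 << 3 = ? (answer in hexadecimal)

0x95234E0FC8

3 bits is not a whole number of base-16 digits; in binary: 1001010100100011010011100000111111001 << 3 = 1001010100100011010011100000111111001000.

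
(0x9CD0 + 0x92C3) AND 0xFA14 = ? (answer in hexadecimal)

0x2A10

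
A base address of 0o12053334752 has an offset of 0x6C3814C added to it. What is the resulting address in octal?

0x6C3814C = 0o660700514 in octal.
Add column by column in base 8, right to left:
  2+4 = 6
  5+1 = 6
  7+5 = 4 carry 1
  4+0+1 = 5
  3+0 = 3
  3+7 = 2 carry 1
  3+0+1 = 4
  5+6 = 3 carry 1
  0+6+1 = 7
  2+0 = 2
  1+0 = 1

0o12734235466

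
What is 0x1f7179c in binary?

0b1111101110001011110011100

Expand each hex digit to 4 bits: 1=0001 f=1111 7=0111 1=0001 7=0111 9=1001 c=1100.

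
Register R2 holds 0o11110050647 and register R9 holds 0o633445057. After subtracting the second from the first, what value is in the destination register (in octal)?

Subtract column by column in base 8:
  7-7 → 0
  4-5 → 7 (borrow)
  6-0-1 → 5
  0-5 → 3 (borrow)
  5-4-1 → 0
  0-4 → 4 (borrow)
  0-3-1 → 4 (borrow)
  1-3-1 → 5 (borrow)
  1-6-1 → 2 (borrow)
  1-0-1 → 0
  1-0 → 1

0o10254403570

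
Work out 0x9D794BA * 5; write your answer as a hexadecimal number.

Multiply each base-16 digit by 5, carrying:
  A×5 = 50 → write 2 carry 3
  B×5+3 = 58 → write A carry 3
  4×5+3 = 23 → write 7 carry 1
  9×5+1 = 46 → write E carry 2
  7×5+2 = 37 → write 5 carry 2
  D×5+2 = 67 → write 3 carry 4
  9×5+4 = 49 → write 1 carry 3
  remaining carry: 3

0x3135E7A2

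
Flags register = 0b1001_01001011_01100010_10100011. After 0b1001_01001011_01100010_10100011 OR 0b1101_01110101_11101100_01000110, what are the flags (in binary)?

OR bit by bit (1 where either bit is 1):
  1001010010110110001010100011
| 1101011101011110110001000110
= 1101011111111110111011100111

0b1101011111111110111011100111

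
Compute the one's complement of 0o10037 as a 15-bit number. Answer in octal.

0o67740

Each oct digit d becomes 7−d:
  1→6, 0→7, 0→7, 3→4, 7→0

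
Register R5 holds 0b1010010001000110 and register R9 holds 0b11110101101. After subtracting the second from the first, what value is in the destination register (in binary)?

0b1001110010011001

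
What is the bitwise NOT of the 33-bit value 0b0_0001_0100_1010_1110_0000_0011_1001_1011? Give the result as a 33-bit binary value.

0b111101011010100011111110001100100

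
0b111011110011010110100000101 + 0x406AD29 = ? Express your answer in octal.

0o1340055056

0b111011110011010110100000101 = 0o736326405 in octal.
0x406AD29 = 0o401526451 in octal.
Add column by column in base 8, right to left:
  5+1 = 6
  0+5 = 5
  4+4 = 0 carry 1
  6+6+1 = 5 carry 1
  2+2+1 = 5
  3+5 = 0 carry 1
  6+1+1 = 0 carry 1
  3+0+1 = 4
  7+4 = 3 carry 1
  final carry 1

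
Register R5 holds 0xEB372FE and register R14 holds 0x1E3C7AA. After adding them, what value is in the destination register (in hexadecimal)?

0x10973AA8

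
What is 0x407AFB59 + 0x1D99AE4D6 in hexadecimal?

0x21A15E02F

Add column by column in base 16, right to left:
  9+6 = F
  5+D = 2 carry 1
  B+4+1 = 0 carry 1
  F+E+1 = E carry 1
  A+A+1 = 5 carry 1
  7+9+1 = 1 carry 1
  0+9+1 = A
  4+D = 1 carry 1
  0+1+1 = 2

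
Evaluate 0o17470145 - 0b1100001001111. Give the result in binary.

0o17470145 = 0b1111100111000001100101 in binary.
Subtract column by column in base 2:
  1-1 → 0
  0-1 → 1 (borrow)
  1-1-1 → 1 (borrow)
  0-1-1 → 0 (borrow)
  0-0-1 → 1 (borrow)
  1-0-1 → 0
  1-1 → 0
  0-0 → 0
  0-0 → 0
  0-0 → 0
  0-0 → 0
  0-1 → 1 (borrow)
  1-1-1 → 1 (borrow)
  1-0-1 → 0
  1-0 → 1
  0-0 → 0
  0-0 → 0
  1-0 → 1
  1-0 → 1
  1-0 → 1
  1-0 → 1
  1-0 → 1

0b1111100101100000010110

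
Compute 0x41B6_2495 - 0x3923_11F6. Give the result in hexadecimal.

Subtract column by column in base 16:
  5-6 → F (borrow)
  9-F-1 → 9 (borrow)
  4-1-1 → 2
  2-1 → 1
  6-3 → 3
  B-2 → 9
  1-9 → 8 (borrow)
  4-3-1 → 0

0x893129F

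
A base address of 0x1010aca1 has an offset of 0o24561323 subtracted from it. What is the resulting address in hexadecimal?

0o24561323 = 0x52e2d3 in hexadecimal.
Subtract column by column in base 16:
  1-3 → e (borrow)
  a-d-1 → c (borrow)
  c-2-1 → 9
  a-e → c (borrow)
  0-2-1 → d (borrow)
  1-5-1 → b (borrow)
  0-0-1 → f (borrow)
  1-0-1 → 0

0xfbdc9ce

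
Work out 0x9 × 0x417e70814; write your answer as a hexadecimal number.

Multiply each base-16 digit by 9, carrying:
  4×9 = 36 → write 4 carry 2
  1×9+2 = 11 → write b
  8×9 = 72 → write 8 carry 4
  0×9+4 = 4 → write 4
  7×9 = 63 → write f carry 3
  e×9+3 = 129 → write 1 carry 8
  7×9+8 = 71 → write 7 carry 4
  1×9+4 = 13 → write d
  4×9 = 36 → write 4 carry 2
  remaining carry: 2

0x24d71f48b4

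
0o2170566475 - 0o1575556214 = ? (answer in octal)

Subtract column by column in base 8:
  5-4 → 1
  7-1 → 6
  4-2 → 2
  6-6 → 0
  6-5 → 1
  5-5 → 0
  0-5 → 3 (borrow)
  7-7-1 → 7 (borrow)
  1-5-1 → 3 (borrow)
  2-1-1 → 0

0o373010261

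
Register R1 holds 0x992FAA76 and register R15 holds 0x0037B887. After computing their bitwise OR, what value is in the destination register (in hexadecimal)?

0x993FBAF7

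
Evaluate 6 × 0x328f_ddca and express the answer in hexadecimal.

0x12f5f32bc

Multiply each base-16 digit by 6, carrying:
  a×6 = 60 → write c carry 3
  c×6+3 = 75 → write b carry 4
  d×6+4 = 82 → write 2 carry 5
  d×6+5 = 83 → write 3 carry 5
  f×6+5 = 95 → write f carry 5
  8×6+5 = 53 → write 5 carry 3
  2×6+3 = 15 → write f
  3×6 = 18 → write 2 carry 1
  remaining carry: 1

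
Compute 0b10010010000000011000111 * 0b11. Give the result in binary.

Multiply each base-2 digit by 3, carrying:
  1×3 = 3 → write 1 carry 1
  1×3+1 = 4 → write 0 carry 2
  1×3+2 = 5 → write 1 carry 2
  0×3+2 = 2 → write 0 carry 1
  0×3+1 = 1 → write 1
  0×3 = 0 → write 0
  1×3 = 3 → write 1 carry 1
  1×3+1 = 4 → write 0 carry 2
  0×3+2 = 2 → write 0 carry 1
  0×3+1 = 1 → write 1
  0×3 = 0 → write 0
  0×3 = 0 → write 0
  0×3 = 0 → write 0
  0×3 = 0 → write 0
  0×3 = 0 → write 0
  0×3 = 0 → write 0
  1×3 = 3 → write 1 carry 1
  0×3+1 = 1 → write 1
  0×3 = 0 → write 0
  1×3 = 3 → write 1 carry 1
  0×3+1 = 1 → write 1
  0×3 = 0 → write 0
  1×3 = 3 → write 1 carry 1
  remaining carry: 1

0b110110110000001001010101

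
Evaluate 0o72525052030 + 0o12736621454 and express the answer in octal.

0o105463673504

Add column by column in base 8, right to left:
  0+4 = 4
  3+5 = 0 carry 1
  0+4+1 = 5
  2+1 = 3
  5+2 = 7
  0+6 = 6
  5+6 = 3 carry 1
  2+3+1 = 6
  5+7 = 4 carry 1
  2+2+1 = 5
  7+1 = 0 carry 1
  final carry 1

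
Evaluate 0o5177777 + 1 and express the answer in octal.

The trailing 5 digits are 7 (max in base 8), so adding 1 cascades: they roll to 0 and the next digit up increments.

0o5200000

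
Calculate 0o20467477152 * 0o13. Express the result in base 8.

0o266543667216

Multiply each base-8 digit by 11, carrying:
  2×11 = 22 → write 6 carry 2
  5×11+2 = 57 → write 1 carry 7
  1×11+7 = 18 → write 2 carry 2
  7×11+2 = 79 → write 7 carry 9
  7×11+9 = 86 → write 6 carry 10
  4×11+10 = 54 → write 6 carry 6
  7×11+6 = 83 → write 3 carry 10
  6×11+10 = 76 → write 4 carry 9
  4×11+9 = 53 → write 5 carry 6
  0×11+6 = 6 → write 6
  2×11 = 22 → write 6 carry 2
  remaining carry: 2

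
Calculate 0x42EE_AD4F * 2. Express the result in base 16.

Multiply each base-16 digit by 2, carrying:
  F×2 = 30 → write E carry 1
  4×2+1 = 9 → write 9
  D×2 = 26 → write A carry 1
  A×2+1 = 21 → write 5 carry 1
  E×2+1 = 29 → write D carry 1
  E×2+1 = 29 → write D carry 1
  2×2+1 = 5 → write 5
  4×2 = 8 → write 8

0x85DD5A9E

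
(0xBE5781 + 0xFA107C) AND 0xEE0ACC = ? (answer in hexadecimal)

0xA802CC

Add column by column in base 16, right to left:
  1+C = D
  8+7 = F
  7+0 = 7
  5+1 = 6
  E+A = 8 carry 1
  B+F+1 = B carry 1
  final carry 1
Sum = 0x1B867FD; now AND with 0xEE0ACC:
  1&0=0, B&E=A, 8&E=8, 6&0=0, 7&A=2, F&C=C, D&C=C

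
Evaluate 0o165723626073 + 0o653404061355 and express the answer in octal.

Add column by column in base 8, right to left:
  3+5 = 0 carry 1
  7+5+1 = 5 carry 1
  0+3+1 = 4
  6+1 = 7
  2+6 = 0 carry 1
  6+0+1 = 7
  3+4 = 7
  2+0 = 2
  7+4 = 3 carry 1
  5+3+1 = 1 carry 1
  6+5+1 = 4 carry 1
  1+6+1 = 0 carry 1
  final carry 1

0o1041327707450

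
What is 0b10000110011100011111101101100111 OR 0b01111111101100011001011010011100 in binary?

0b11111111111100011111111111111111

OR bit by bit (1 where either bit is 1):
  10000110011100011111101101100111
| 01111111101100011001011010011100
= 11111111111100011111111111111111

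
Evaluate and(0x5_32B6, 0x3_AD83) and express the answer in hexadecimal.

0x12082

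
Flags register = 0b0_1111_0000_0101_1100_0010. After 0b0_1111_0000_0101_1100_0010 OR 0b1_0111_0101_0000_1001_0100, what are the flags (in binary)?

OR bit by bit (1 where either bit is 1):
  011110000010111000010
| 101110101000010010100
= 111110101010111010110

0b111110101010111010110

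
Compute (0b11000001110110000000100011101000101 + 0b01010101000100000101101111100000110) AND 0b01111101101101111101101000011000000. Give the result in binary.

0b10100101000000100000000001000000

Add column by column in base 2, right to left:
  1+0 = 1
  0+1 = 1
  1+1 = 0 carry 1
  0+0+1 = 1
  0+0 = 0
  0+0 = 0
  1+0 = 1
  0+0 = 0
  1+1 = 0 carry 1
  1+1+1 = 1 carry 1
  1+1+1 = 1 carry 1
  0+1+1 = 0 carry 1
  0+1+1 = 0 carry 1
  0+0+1 = 1
  1+1 = 0 carry 1
  0+1+1 = 0 carry 1
  0+0+1 = 1
  0+1 = 1
  0+0 = 0
  0+0 = 0
  0+0 = 0
  0+0 = 0
  1+0 = 1
  1+1 = 0 carry 1
  0+0+1 = 1
  1+0 = 1
  1+0 = 1
  1+1 = 0 carry 1
  0+0+1 = 1
  0+1 = 1
  0+0 = 0
  0+1 = 1
  0+0 = 0
  1+1 = 0 carry 1
  1+0+1 = 0 carry 1
  final carry 1
Sum = 0b100010110111010000110010011001001011; now AND with 0b01111101101101111101101000011000000:
  100010110111010000110010011001001011
& 001111101101101111101101000011000000
= 000010100101000000100000000001000000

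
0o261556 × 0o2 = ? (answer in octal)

0o543334

Multiply each base-8 digit by 2, carrying:
  6×2 = 12 → write 4 carry 1
  5×2+1 = 11 → write 3 carry 1
  5×2+1 = 11 → write 3 carry 1
  1×2+1 = 3 → write 3
  6×2 = 12 → write 4 carry 1
  2×2+1 = 5 → write 5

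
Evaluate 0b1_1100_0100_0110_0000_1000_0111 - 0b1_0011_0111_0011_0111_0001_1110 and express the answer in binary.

Subtract column by column in base 2:
  1-0 → 1
  1-1 → 0
  1-1 → 0
  0-1 → 1 (borrow)
  0-1-1 → 0 (borrow)
  0-0-1 → 1 (borrow)
  0-0-1 → 1 (borrow)
  1-0-1 → 0
  0-1 → 1 (borrow)
  0-1-1 → 0 (borrow)
  0-1-1 → 0 (borrow)
  0-0-1 → 1 (borrow)
  0-1-1 → 0 (borrow)
  1-1-1 → 1 (borrow)
  1-0-1 → 0
  0-0 → 0
  0-1 → 1 (borrow)
  0-1-1 → 0 (borrow)
  1-1-1 → 1 (borrow)
  0-0-1 → 1 (borrow)
  0-1-1 → 0 (borrow)
  0-1-1 → 0 (borrow)
  1-0-1 → 0
  1-0 → 1
  1-1 → 0

0b100011010010100101101001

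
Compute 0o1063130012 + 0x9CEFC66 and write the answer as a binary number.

0b10010100110111010110001110000

0o1063130012 = 0b1000110011001011000000001010 in binary.
0x9CEFC66 = 0b1001110011101111110001100110 in binary.
Add column by column in base 2, right to left:
  0+0 = 0
  1+1 = 0 carry 1
  0+1+1 = 0 carry 1
  1+0+1 = 0 carry 1
  0+0+1 = 1
  0+1 = 1
  0+1 = 1
  0+0 = 0
  0+0 = 0
  0+0 = 0
  0+1 = 1
  0+1 = 1
  1+1 = 0 carry 1
  1+1+1 = 1 carry 1
  0+1+1 = 0 carry 1
  1+1+1 = 1 carry 1
  0+0+1 = 1
  0+1 = 1
  1+1 = 0 carry 1
  1+1+1 = 1 carry 1
  0+0+1 = 1
  0+0 = 0
  1+1 = 0 carry 1
  1+1+1 = 1 carry 1
  0+1+1 = 0 carry 1
  0+0+1 = 1
  0+0 = 0
  1+1 = 0 carry 1
  final carry 1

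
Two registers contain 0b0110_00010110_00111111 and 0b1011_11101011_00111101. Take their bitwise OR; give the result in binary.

OR bit by bit (1 where either bit is 1):
  01100001011000111111
| 10111110101100111101
= 11111111111100111111

0b11111111111100111111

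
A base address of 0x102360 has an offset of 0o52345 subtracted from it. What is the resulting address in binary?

0x102360 = 0b100000010001101100000 in binary.
0o52345 = 0b101010011100101 in binary.
Subtract column by column in base 2:
  0-1 → 1 (borrow)
  0-0-1 → 1 (borrow)
  0-1-1 → 0 (borrow)
  0-0-1 → 1 (borrow)
  0-0-1 → 1 (borrow)
  1-1-1 → 1 (borrow)
  1-1-1 → 1 (borrow)
  0-1-1 → 0 (borrow)
  1-0-1 → 0
  1-0 → 1
  0-1 → 1 (borrow)
  0-0-1 → 1 (borrow)
  0-1-1 → 0 (borrow)
  1-0-1 → 0
  0-1 → 1 (borrow)
  0-0-1 → 1 (borrow)
  0-0-1 → 1 (borrow)
  0-0-1 → 1 (borrow)
  0-0-1 → 1 (borrow)
  0-0-1 → 1 (borrow)
  1-0-1 → 0

0b11111100111001111011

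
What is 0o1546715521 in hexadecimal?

0xD9B9B51

Each octal digit is 3 bits: 1=001 5=101 4=100 6=110 7=111 1=001 5=101 5=101 2=010 1=001.
Group the bits into nibbles: 1101 1001 1011 1001 1011 0101 0001 → D9B9B51.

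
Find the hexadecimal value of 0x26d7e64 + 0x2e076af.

0x54df513

Add column by column in base 16, right to left:
  4+f = 3 carry 1
  6+a+1 = 1 carry 1
  e+6+1 = 5 carry 1
  7+7+1 = f
  d+0 = d
  6+e = 4 carry 1
  2+2+1 = 5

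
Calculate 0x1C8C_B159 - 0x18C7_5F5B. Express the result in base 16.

0x3C551FE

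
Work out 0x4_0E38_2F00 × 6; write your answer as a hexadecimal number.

Multiply each base-16 digit by 6, carrying:
  0×6 = 0 → write 0
  0×6 = 0 → write 0
  F×6 = 90 → write A carry 5
  2×6+5 = 17 → write 1 carry 1
  8×6+1 = 49 → write 1 carry 3
  3×6+3 = 21 → write 5 carry 1
  E×6+1 = 85 → write 5 carry 5
  0×6+5 = 5 → write 5
  4×6 = 24 → write 8 carry 1
  remaining carry: 1

0x1855511A00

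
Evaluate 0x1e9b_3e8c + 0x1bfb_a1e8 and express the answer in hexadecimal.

Add column by column in base 16, right to left:
  c+8 = 4 carry 1
  8+e+1 = 7 carry 1
  e+1+1 = 0 carry 1
  3+a+1 = e
  b+b = 6 carry 1
  9+f+1 = 9 carry 1
  e+b+1 = a carry 1
  1+1+1 = 3

0x3a96e074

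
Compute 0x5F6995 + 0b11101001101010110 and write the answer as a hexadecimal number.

0x613CEB

0b11101001101010110 = 0x1D356 in hexadecimal.
Add column by column in base 16, right to left:
  5+6 = B
  9+5 = E
  9+3 = C
  6+D = 3 carry 1
  F+1+1 = 1 carry 1
  5+0+1 = 6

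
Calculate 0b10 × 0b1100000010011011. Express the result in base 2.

Multiply each base-2 digit by 2, carrying:
  1×2 = 2 → write 0 carry 1
  1×2+1 = 3 → write 1 carry 1
  0×2+1 = 1 → write 1
  1×2 = 2 → write 0 carry 1
  1×2+1 = 3 → write 1 carry 1
  0×2+1 = 1 → write 1
  0×2 = 0 → write 0
  1×2 = 2 → write 0 carry 1
  0×2+1 = 1 → write 1
  0×2 = 0 → write 0
  0×2 = 0 → write 0
  0×2 = 0 → write 0
  0×2 = 0 → write 0
  0×2 = 0 → write 0
  1×2 = 2 → write 0 carry 1
  1×2+1 = 3 → write 1 carry 1
  remaining carry: 1

0b11000000100110110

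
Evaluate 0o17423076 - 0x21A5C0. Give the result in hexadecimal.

0x1C807E

0o17423076 = 0x3E263E in hexadecimal.
Subtract column by column in base 16:
  E-0 → E
  3-C → 7 (borrow)
  6-5-1 → 0
  2-A → 8 (borrow)
  E-1-1 → C
  3-2 → 1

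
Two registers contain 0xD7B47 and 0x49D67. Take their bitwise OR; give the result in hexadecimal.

OR each hex digit independently (no carries):
  D|4=D, 7|9=F, B|D=F, 4|6=6, 7|7=7

0xDFF67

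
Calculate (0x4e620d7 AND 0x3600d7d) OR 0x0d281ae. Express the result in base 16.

0x4e620d7 AND 0x3600d7d = 0x0600055.
Then OR with 0x0d281ae.

0xf281ff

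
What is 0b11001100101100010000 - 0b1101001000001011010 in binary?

0b1100011101010110110

Subtract column by column in base 2:
  0-0 → 0
  0-1 → 1 (borrow)
  0-0-1 → 1 (borrow)
  0-1-1 → 0 (borrow)
  1-1-1 → 1 (borrow)
  0-0-1 → 1 (borrow)
  0-1-1 → 0 (borrow)
  0-0-1 → 1 (borrow)
  1-0-1 → 0
  1-0 → 1
  0-0 → 0
  1-0 → 1
  0-1 → 1 (borrow)
  0-0-1 → 1 (borrow)
  1-0-1 → 0
  1-1 → 0
  0-0 → 0
  0-1 → 1 (borrow)
  1-1-1 → 1 (borrow)
  1-0-1 → 0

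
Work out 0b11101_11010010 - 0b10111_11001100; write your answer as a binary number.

0b11000000110

Subtract column by column in base 2:
  0-0 → 0
  1-0 → 1
  0-1 → 1 (borrow)
  0-1-1 → 0 (borrow)
  1-0-1 → 0
  0-0 → 0
  1-1 → 0
  1-1 → 0
  1-1 → 0
  0-1 → 1 (borrow)
  1-1-1 → 1 (borrow)
  1-0-1 → 0
  1-1 → 0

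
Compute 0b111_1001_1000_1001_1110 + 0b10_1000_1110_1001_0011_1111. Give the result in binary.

0b1100001000000111011101

Add column by column in base 2, right to left:
  0+1 = 1
  1+1 = 0 carry 1
  1+1+1 = 1 carry 1
  1+1+1 = 1 carry 1
  1+1+1 = 1 carry 1
  0+1+1 = 0 carry 1
  0+0+1 = 1
  1+0 = 1
  0+1 = 1
  0+0 = 0
  0+0 = 0
  1+1 = 0 carry 1
  1+0+1 = 0 carry 1
  0+1+1 = 0 carry 1
  0+1+1 = 0 carry 1
  1+1+1 = 1 carry 1
  1+0+1 = 0 carry 1
  1+0+1 = 0 carry 1
  1+0+1 = 0 carry 1
  0+1+1 = 0 carry 1
  0+0+1 = 1
  0+1 = 1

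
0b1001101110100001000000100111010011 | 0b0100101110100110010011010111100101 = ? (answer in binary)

0b1101101110100111010011110111110111

OR bit by bit (1 where either bit is 1):
  1001101110100001000000100111010011
| 0100101110100110010011010111100101
= 1101101110100111010011110111110111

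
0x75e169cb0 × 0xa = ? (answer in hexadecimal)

Multiply each base-16 digit by 10, carrying:
  0×10 = 0 → write 0
  b×10 = 110 → write e carry 6
  c×10+6 = 126 → write e carry 7
  9×10+7 = 97 → write 1 carry 6
  6×10+6 = 66 → write 2 carry 4
  1×10+4 = 14 → write e
  e×10 = 140 → write c carry 8
  5×10+8 = 58 → write a carry 3
  7×10+3 = 73 → write 9 carry 4
  remaining carry: 4

0x49ace21ee0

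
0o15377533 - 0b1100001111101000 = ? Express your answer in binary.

0o15377533 = 0b1101011111111101011011 in binary.
Subtract column by column in base 2:
  1-0 → 1
  1-0 → 1
  0-0 → 0
  1-1 → 0
  1-0 → 1
  0-1 → 1 (borrow)
  1-1-1 → 1 (borrow)
  0-1-1 → 0 (borrow)
  1-1-1 → 1 (borrow)
  1-1-1 → 1 (borrow)
  1-0-1 → 0
  1-0 → 1
  1-0 → 1
  1-0 → 1
  1-1 → 0
  1-1 → 0
  1-0 → 1
  0-0 → 0
  1-0 → 1
  0-0 → 0
  1-0 → 1
  1-0 → 1

0b1101010011101101110011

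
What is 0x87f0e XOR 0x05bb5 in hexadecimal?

XOR each hex digit independently (no carries):
  8^0=8, 7^5=2, f^b=4, 0^b=b, e^5=b

0x824bb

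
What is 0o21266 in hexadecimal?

0x22B6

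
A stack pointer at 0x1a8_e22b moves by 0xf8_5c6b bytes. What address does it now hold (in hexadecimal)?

0x2a13e96

Add column by column in base 16, right to left:
  b+b = 6 carry 1
  2+6+1 = 9
  2+c = e
  e+5 = 3 carry 1
  8+8+1 = 1 carry 1
  a+f+1 = a carry 1
  1+0+1 = 2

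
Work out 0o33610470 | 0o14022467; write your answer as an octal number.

0o37632477

OR each oct digit independently (no carries):
  3|1=3, 3|4=7, 6|0=6, 1|2=3, 0|2=2, 4|4=4, 7|6=7, 0|7=7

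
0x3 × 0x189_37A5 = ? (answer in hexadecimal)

0x49BA6EF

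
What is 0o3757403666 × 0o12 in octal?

0o47533046434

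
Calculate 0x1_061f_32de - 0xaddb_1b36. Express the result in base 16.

0x584417a8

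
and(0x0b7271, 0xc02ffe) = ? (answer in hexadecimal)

0x002270

AND each hex digit independently (no carries):
  0&c=0, b&0=0, 7&2=2, 2&f=2, 7&f=7, 1&e=0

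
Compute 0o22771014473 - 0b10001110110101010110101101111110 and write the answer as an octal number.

0o1103526675

0b10001110110101010110101101111110 = 0o21665265576 in octal.
Subtract column by column in base 8:
  3-6 → 5 (borrow)
  7-7-1 → 7 (borrow)
  4-5-1 → 6 (borrow)
  4-5-1 → 6 (borrow)
  1-6-1 → 2 (borrow)
  0-2-1 → 5 (borrow)
  1-5-1 → 3 (borrow)
  7-6-1 → 0
  7-6 → 1
  2-1 → 1
  2-2 → 0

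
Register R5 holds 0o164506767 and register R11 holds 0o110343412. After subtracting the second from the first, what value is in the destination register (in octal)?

0o54143355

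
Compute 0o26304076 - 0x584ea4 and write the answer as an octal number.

0x584ea4 = 0o26047244 in octal.
Subtract column by column in base 8:
  6-4 → 2
  7-4 → 3
  0-2 → 6 (borrow)
  4-7-1 → 4 (borrow)
  0-4-1 → 3 (borrow)
  3-0-1 → 2
  6-6 → 0
  2-2 → 0

0o234632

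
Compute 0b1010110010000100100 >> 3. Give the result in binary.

0b1010110010000100

Right shift by 3: drop the 3 least-significant bits.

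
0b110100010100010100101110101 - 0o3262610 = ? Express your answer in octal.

0o637141755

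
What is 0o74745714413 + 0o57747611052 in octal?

0o154715525465

Add column by column in base 8, right to left:
  3+2 = 5
  1+5 = 6
  4+0 = 4
  4+1 = 5
  1+1 = 2
  7+6 = 5 carry 1
  5+7+1 = 5 carry 1
  4+4+1 = 1 carry 1
  7+7+1 = 7 carry 1
  4+7+1 = 4 carry 1
  7+5+1 = 5 carry 1
  final carry 1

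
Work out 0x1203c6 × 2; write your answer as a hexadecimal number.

0x24078c

Multiply each base-16 digit by 2, carrying:
  6×2 = 12 → write c
  c×2 = 24 → write 8 carry 1
  3×2+1 = 7 → write 7
  0×2 = 0 → write 0
  2×2 = 4 → write 4
  1×2 = 2 → write 2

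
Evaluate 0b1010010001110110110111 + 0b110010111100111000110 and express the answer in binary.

0b10000101001011101111101

Add column by column in base 2, right to left:
  1+0 = 1
  1+1 = 0 carry 1
  1+1+1 = 1 carry 1
  0+0+1 = 1
  1+0 = 1
  1+0 = 1
  0+1 = 1
  1+1 = 0 carry 1
  1+1+1 = 1 carry 1
  0+0+1 = 1
  1+0 = 1
  1+1 = 0 carry 1
  1+1+1 = 1 carry 1
  0+1+1 = 0 carry 1
  0+1+1 = 0 carry 1
  0+0+1 = 1
  1+1 = 0 carry 1
  0+0+1 = 1
  0+0 = 0
  1+1 = 0 carry 1
  0+1+1 = 0 carry 1
  1+0+1 = 0 carry 1
  final carry 1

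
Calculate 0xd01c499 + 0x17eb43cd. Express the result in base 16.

0x24ed0866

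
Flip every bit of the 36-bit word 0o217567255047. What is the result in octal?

0o560210522730

Each oct digit d becomes 7−d:
  2→5, 1→6, 7→0, 5→2, 6→1, 7→0, 2→5, 5→2, 5→2, 0→7, 4→3, 7→0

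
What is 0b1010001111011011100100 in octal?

Group the bits in threes: 001 010 001 111 011 011 100 100 → 12173344.

0o12173344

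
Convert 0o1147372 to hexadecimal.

Each octal digit is 3 bits: 1=001 1=001 4=100 7=111 3=011 7=111 2=010.
Group the bits into nibbles: 0100 1100 1110 1111 1010 → 4cefa.

0x4cefa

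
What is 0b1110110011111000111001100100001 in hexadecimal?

Group the bits into nibbles: 0111 0110 0111 1100 0111 0011 0010 0001 → 767C7321.

0x767C7321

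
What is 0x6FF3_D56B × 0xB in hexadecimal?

Multiply each base-16 digit by 11, carrying:
  B×11 = 121 → write 9 carry 7
  6×11+7 = 73 → write 9 carry 4
  5×11+4 = 59 → write B carry 3
  D×11+3 = 146 → write 2 carry 9
  3×11+9 = 42 → write A carry 2
  F×11+2 = 167 → write 7 carry 10
  F×11+10 = 175 → write F carry 10
  6×11+10 = 76 → write C carry 4
  remaining carry: 4

0x4CF7A2B99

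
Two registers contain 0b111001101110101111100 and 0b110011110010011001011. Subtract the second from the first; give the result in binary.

0b101111100010110001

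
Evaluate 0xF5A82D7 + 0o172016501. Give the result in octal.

0xF5A82D7 = 0o1726501327 in octal.
Add column by column in base 8, right to left:
  7+1 = 0 carry 1
  2+0+1 = 3
  3+5 = 0 carry 1
  1+6+1 = 0 carry 1
  0+1+1 = 2
  5+0 = 5
  6+2 = 0 carry 1
  2+7+1 = 2 carry 1
  7+1+1 = 1 carry 1
  1+0+1 = 2

0o2120520030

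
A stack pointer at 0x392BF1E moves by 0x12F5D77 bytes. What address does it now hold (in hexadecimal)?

Add column by column in base 16, right to left:
  E+7 = 5 carry 1
  1+7+1 = 9
  F+D = C carry 1
  B+5+1 = 1 carry 1
  2+F+1 = 2 carry 1
  9+2+1 = C
  3+1 = 4

0x4C21C95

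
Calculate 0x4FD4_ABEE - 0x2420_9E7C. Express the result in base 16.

Subtract column by column in base 16:
  E-C → 2
  E-7 → 7
  B-E → D (borrow)
  A-9-1 → 0
  4-0 → 4
  D-2 → B
  F-4 → B
  4-2 → 2

0x2BB40D72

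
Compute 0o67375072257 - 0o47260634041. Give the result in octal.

Subtract column by column in base 8:
  7-1 → 6
  5-4 → 1
  2-0 → 2
  2-4 → 6 (borrow)
  7-3-1 → 3
  0-6 → 2 (borrow)
  5-0-1 → 4
  7-6 → 1
  3-2 → 1
  7-7 → 0
  6-4 → 2

0o20114236216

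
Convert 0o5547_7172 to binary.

Each octal digit is 3 bits: 5=101 5=101 4=100 7=111 7=111 1=001 7=111 2=010.

0b101101100111111001111010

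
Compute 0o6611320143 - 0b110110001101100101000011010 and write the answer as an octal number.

0b110110001101100101000011010 = 0o661545032 in octal.
Subtract column by column in base 8:
  3-2 → 1
  4-3 → 1
  1-0 → 1
  0-5 → 3 (borrow)
  2-4-1 → 5 (borrow)
  3-5-1 → 5 (borrow)
  1-1-1 → 7 (borrow)
  1-6-1 → 2 (borrow)
  6-6-1 → 7 (borrow)
  6-0-1 → 5

0o5727553111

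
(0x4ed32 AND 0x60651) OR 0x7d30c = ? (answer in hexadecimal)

0x7d71c

0x4ed32 AND 0x60651 = 0x40410.
Then OR with 0x7d30c.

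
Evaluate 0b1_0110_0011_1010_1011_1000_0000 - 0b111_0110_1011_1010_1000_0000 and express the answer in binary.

0b111011001111000100000000

Subtract column by column in base 2:
  0-0 → 0
  0-0 → 0
  0-0 → 0
  0-0 → 0
  0-0 → 0
  0-0 → 0
  0-0 → 0
  1-1 → 0
  1-0 → 1
  1-1 → 0
  0-0 → 0
  1-1 → 0
  0-1 → 1 (borrow)
  1-1-1 → 1 (borrow)
  0-0-1 → 1 (borrow)
  1-1-1 → 1 (borrow)
  1-0-1 → 0
  1-1 → 0
  0-1 → 1 (borrow)
  0-0-1 → 1 (borrow)
  0-1-1 → 0 (borrow)
  1-1-1 → 1 (borrow)
  1-1-1 → 1 (borrow)
  0-0-1 → 1 (borrow)
  1-0-1 → 0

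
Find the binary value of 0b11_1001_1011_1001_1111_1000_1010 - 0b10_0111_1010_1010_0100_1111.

0b11011100111111010100111011

Subtract column by column in base 2:
  0-1 → 1 (borrow)
  1-1-1 → 1 (borrow)
  0-1-1 → 0 (borrow)
  1-1-1 → 1 (borrow)
  0-0-1 → 1 (borrow)
  0-0-1 → 1 (borrow)
  0-1-1 → 0 (borrow)
  1-0-1 → 0
  1-0 → 1
  1-1 → 0
  1-0 → 1
  1-1 → 0
  1-0 → 1
  0-1 → 1 (borrow)
  0-0-1 → 1 (borrow)
  1-1-1 → 1 (borrow)
  1-1-1 → 1 (borrow)
  1-1-1 → 1 (borrow)
  0-1-1 → 0 (borrow)
  1-0-1 → 0
  1-0 → 1
  0-1 → 1 (borrow)
  0-0-1 → 1 (borrow)
  1-0-1 → 0
  1-0 → 1
  1-0 → 1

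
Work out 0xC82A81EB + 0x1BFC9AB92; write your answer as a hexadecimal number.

Add column by column in base 16, right to left:
  B+2 = D
  E+9 = 7 carry 1
  1+B+1 = D
  8+A = 2 carry 1
  A+9+1 = 4 carry 1
  2+C+1 = F
  8+F = 7 carry 1
  C+B+1 = 8 carry 1
  0+1+1 = 2

0x287F42D7D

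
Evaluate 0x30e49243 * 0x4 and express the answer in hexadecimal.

0xc392490c

Multiply each base-16 digit by 4, carrying:
  3×4 = 12 → write c
  4×4 = 16 → write 0 carry 1
  2×4+1 = 9 → write 9
  9×4 = 36 → write 4 carry 2
  4×4+2 = 18 → write 2 carry 1
  e×4+1 = 57 → write 9 carry 3
  0×4+3 = 3 → write 3
  3×4 = 12 → write c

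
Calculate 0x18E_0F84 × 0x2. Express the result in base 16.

Multiply each base-16 digit by 2, carrying:
  4×2 = 8 → write 8
  8×2 = 16 → write 0 carry 1
  F×2+1 = 31 → write F carry 1
  0×2+1 = 1 → write 1
  E×2 = 28 → write C carry 1
  8×2+1 = 17 → write 1 carry 1
  1×2+1 = 3 → write 3

0x31C1F08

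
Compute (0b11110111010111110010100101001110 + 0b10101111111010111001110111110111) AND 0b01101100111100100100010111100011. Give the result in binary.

0b100100010000100100010101000001

Add column by column in base 2, right to left:
  0+1 = 1
  1+1 = 0 carry 1
  1+1+1 = 1 carry 1
  1+0+1 = 0 carry 1
  0+1+1 = 0 carry 1
  0+1+1 = 0 carry 1
  1+1+1 = 1 carry 1
  0+1+1 = 0 carry 1
  1+1+1 = 1 carry 1
  0+0+1 = 1
  0+1 = 1
  1+1 = 0 carry 1
  0+1+1 = 0 carry 1
  1+0+1 = 0 carry 1
  0+0+1 = 1
  0+1 = 1
  1+1 = 0 carry 1
  1+1+1 = 1 carry 1
  1+0+1 = 0 carry 1
  1+1+1 = 1 carry 1
  1+0+1 = 0 carry 1
  0+1+1 = 0 carry 1
  1+1+1 = 1 carry 1
  0+1+1 = 0 carry 1
  1+1+1 = 1 carry 1
  1+1+1 = 1 carry 1
  1+1+1 = 1 carry 1
  0+1+1 = 0 carry 1
  1+0+1 = 0 carry 1
  1+1+1 = 1 carry 1
  1+0+1 = 0 carry 1
  1+1+1 = 1 carry 1
  final carry 1
Sum = 0b110100111010010101100011101000101; now AND with 0b01101100111100100100010111100011:
  110100111010010101100011101000101
& 001101100111100100100010111100011
= 000100100010000100100010101000001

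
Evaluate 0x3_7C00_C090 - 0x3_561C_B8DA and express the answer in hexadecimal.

Subtract column by column in base 16:
  0-A → 6 (borrow)
  9-D-1 → B (borrow)
  0-8-1 → 7 (borrow)
  C-B-1 → 0
  0-C → 4 (borrow)
  0-1-1 → E (borrow)
  C-6-1 → 5
  7-5 → 2
  3-3 → 0

0x25E407B6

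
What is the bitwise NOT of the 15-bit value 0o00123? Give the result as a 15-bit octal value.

Each oct digit d becomes 7−d:
  0→7, 0→7, 1→6, 2→5, 3→4

0o77654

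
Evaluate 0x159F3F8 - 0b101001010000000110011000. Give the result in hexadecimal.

0xB4F260

0b101001010000000110011000 = 0xA50198 in hexadecimal.
Subtract column by column in base 16:
  8-8 → 0
  F-9 → 6
  3-1 → 2
  F-0 → F
  9-5 → 4
  5-A → B (borrow)
  1-0-1 → 0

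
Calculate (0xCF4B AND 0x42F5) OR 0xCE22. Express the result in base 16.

0xCF4B AND 0x42F5 = 0x4241.
Then OR with 0xCE22.

0xCE63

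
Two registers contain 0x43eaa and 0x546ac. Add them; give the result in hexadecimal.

0x98556

Add column by column in base 16, right to left:
  a+c = 6 carry 1
  a+a+1 = 5 carry 1
  e+6+1 = 5 carry 1
  3+4+1 = 8
  4+5 = 9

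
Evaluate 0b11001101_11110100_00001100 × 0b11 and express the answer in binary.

0b10011010011101110000100100

Multiply each base-2 digit by 3, carrying:
  0×3 = 0 → write 0
  0×3 = 0 → write 0
  1×3 = 3 → write 1 carry 1
  1×3+1 = 4 → write 0 carry 2
  0×3+2 = 2 → write 0 carry 1
  0×3+1 = 1 → write 1
  0×3 = 0 → write 0
  0×3 = 0 → write 0
  0×3 = 0 → write 0
  0×3 = 0 → write 0
  1×3 = 3 → write 1 carry 1
  0×3+1 = 1 → write 1
  1×3 = 3 → write 1 carry 1
  1×3+1 = 4 → write 0 carry 2
  1×3+2 = 5 → write 1 carry 2
  1×3+2 = 5 → write 1 carry 2
  1×3+2 = 5 → write 1 carry 2
  0×3+2 = 2 → write 0 carry 1
  1×3+1 = 4 → write 0 carry 2
  1×3+2 = 5 → write 1 carry 2
  0×3+2 = 2 → write 0 carry 1
  0×3+1 = 1 → write 1
  1×3 = 3 → write 1 carry 1
  1×3+1 = 4 → write 0 carry 2
  remaining carry: 10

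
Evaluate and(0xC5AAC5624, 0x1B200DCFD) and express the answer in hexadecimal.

0x012005424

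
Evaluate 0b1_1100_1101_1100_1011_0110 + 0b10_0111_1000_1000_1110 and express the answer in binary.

0b111110101010101000100

Add column by column in base 2, right to left:
  0+0 = 0
  1+1 = 0 carry 1
  1+1+1 = 1 carry 1
  0+1+1 = 0 carry 1
  1+0+1 = 0 carry 1
  1+0+1 = 0 carry 1
  0+0+1 = 1
  1+1 = 0 carry 1
  0+0+1 = 1
  0+0 = 0
  1+0 = 1
  1+1 = 0 carry 1
  1+1+1 = 1 carry 1
  0+1+1 = 0 carry 1
  1+1+1 = 1 carry 1
  1+0+1 = 0 carry 1
  0+0+1 = 1
  0+1 = 1
  1+0 = 1
  1+0 = 1
  1+0 = 1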